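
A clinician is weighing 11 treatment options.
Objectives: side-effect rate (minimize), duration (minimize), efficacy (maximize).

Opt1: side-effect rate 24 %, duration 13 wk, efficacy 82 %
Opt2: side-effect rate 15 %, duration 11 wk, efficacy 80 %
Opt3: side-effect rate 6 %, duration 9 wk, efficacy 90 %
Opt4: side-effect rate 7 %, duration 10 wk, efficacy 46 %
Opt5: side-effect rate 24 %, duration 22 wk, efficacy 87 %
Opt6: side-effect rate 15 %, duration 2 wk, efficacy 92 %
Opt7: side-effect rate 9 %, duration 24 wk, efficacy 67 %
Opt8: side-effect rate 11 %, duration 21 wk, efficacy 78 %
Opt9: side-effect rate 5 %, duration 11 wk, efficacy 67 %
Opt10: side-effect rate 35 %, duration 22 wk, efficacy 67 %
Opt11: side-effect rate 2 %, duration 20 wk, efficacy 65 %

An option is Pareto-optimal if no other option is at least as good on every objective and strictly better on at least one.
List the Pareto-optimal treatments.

Opt3, Opt6, Opt9, Opt11

Opt1: dominated by Opt3 (side-effect rate 6≤24, duration 9≤13, efficacy 90≥82).
Opt2: dominated by Opt3 (side-effect rate 6≤15, duration 9≤11, efficacy 90≥80).
Opt3: not dominated.
Opt4: dominated by Opt3 (side-effect rate 6≤7, duration 9≤10, efficacy 90≥46).
Opt5: dominated by Opt3 (side-effect rate 6≤24, duration 9≤22, efficacy 90≥87).
Opt6: not dominated (best duration).
Opt7: dominated by Opt3 (side-effect rate 6≤9, duration 9≤24, efficacy 90≥67).
Opt8: dominated by Opt3 (side-effect rate 6≤11, duration 9≤21, efficacy 90≥78).
Opt9: not dominated.
Opt10: dominated by Opt1 (side-effect rate 24≤35, duration 13≤22, efficacy 82≥67).
Opt11: not dominated (best side-effect rate).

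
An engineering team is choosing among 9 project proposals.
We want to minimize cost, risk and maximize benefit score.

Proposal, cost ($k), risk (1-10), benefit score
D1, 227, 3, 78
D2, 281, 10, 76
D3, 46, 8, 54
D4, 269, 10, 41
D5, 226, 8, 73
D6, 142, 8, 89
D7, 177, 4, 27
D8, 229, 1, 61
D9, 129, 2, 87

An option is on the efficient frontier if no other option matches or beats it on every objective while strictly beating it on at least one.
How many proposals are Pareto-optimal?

D1: dominated by D9 (cost 129≤227, risk 2≤3, benefit score 87≥78).
D2: dominated by D1 (cost 227≤281, risk 3≤10, benefit score 78≥76).
D3: not dominated (best cost).
D4: dominated by D1 (cost 227≤269, risk 3≤10, benefit score 78≥41).
D5: dominated by D6 (cost 142≤226, risk 8≤8, benefit score 89≥73).
D6: not dominated (best benefit score).
D7: dominated by D9 (cost 129≤177, risk 2≤4, benefit score 87≥27).
D8: not dominated (best risk).
D9: not dominated.
Pareto-optimal: D3, D6, D8, D9 → 4.

4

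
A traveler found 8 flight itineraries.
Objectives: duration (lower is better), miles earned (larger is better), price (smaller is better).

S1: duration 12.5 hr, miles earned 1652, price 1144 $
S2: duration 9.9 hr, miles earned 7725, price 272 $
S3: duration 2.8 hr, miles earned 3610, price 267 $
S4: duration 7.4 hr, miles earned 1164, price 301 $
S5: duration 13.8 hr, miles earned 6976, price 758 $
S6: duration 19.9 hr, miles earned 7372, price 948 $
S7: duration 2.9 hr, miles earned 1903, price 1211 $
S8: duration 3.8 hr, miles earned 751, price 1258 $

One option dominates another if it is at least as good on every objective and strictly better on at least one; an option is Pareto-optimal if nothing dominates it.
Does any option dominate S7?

Yes

S3 vs S7: duration 2.8≤2.9, miles earned 3610≥1903, price 267≤1211 — S3 is at least as good on every objective and strictly better on at least one, so S3 dominates S7.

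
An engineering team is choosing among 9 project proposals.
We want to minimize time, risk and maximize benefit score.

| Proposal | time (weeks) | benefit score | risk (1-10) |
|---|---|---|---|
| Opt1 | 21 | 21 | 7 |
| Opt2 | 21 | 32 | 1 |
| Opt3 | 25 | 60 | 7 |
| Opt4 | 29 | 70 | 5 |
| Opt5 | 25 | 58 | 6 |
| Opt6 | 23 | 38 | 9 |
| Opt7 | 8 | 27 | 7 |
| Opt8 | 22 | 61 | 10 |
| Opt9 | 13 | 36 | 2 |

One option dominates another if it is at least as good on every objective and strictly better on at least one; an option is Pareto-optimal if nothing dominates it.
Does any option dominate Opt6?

No

Opt1: worse on benefit score (21 vs 38).
Opt2: worse on benefit score (32 vs 38).
Opt3: worse on time (25 vs 23).
Opt4: worse on time (29 vs 23).
Opt5: worse on time (25 vs 23).
Opt7: worse on benefit score (27 vs 38).
Opt8: worse on risk (10 vs 9).
Opt9: worse on benefit score (36 vs 38).
No option is at least as good as Opt6 on every objective and strictly better on one.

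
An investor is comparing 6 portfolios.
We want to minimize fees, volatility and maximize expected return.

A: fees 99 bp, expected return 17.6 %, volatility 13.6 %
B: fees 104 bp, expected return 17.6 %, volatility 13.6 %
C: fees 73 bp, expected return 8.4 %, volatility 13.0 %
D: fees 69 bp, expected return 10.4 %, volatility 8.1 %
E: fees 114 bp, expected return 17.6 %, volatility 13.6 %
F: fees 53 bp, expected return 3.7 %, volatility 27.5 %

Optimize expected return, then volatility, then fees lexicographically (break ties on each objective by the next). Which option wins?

A

First maximize expected return: best is 17.6, kept {A, B, E}.
Then minimize volatility: best is 13.6, kept {A, B, E}.
Then minimize fees: best is 99, kept {A}.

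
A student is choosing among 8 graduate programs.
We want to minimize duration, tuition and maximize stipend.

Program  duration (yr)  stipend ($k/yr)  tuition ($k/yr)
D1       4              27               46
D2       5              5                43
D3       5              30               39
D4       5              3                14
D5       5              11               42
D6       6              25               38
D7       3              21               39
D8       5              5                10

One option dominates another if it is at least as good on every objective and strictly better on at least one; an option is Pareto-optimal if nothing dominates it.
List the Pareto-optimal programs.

D1: not dominated.
D2: dominated by D3 (duration 5≤5, stipend 30≥5, tuition 39≤43).
D3: not dominated (best stipend).
D4: dominated by D8 (duration 5≤5, stipend 5≥3, tuition 10≤14).
D5: dominated by D3 (duration 5≤5, stipend 30≥11, tuition 39≤42).
D6: not dominated.
D7: not dominated (best duration).
D8: not dominated (best tuition).

D1, D3, D6, D7, D8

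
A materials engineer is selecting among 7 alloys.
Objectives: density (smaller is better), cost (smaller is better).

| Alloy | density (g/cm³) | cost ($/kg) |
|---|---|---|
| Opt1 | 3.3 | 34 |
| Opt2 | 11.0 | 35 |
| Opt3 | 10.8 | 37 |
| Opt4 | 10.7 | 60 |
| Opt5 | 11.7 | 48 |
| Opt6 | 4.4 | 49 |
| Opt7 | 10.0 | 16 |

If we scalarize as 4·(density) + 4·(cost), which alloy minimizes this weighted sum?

Opt1: 4·3.3 + 4·34 = 149.2
Opt2: 4·11.0 + 4·35 = 184.0
Opt3: 4·10.8 + 4·37 = 191.2
Opt4: 4·10.7 + 4·60 = 282.8
Opt5: 4·11.7 + 4·48 = 238.8
Opt6: 4·4.4 + 4·49 = 213.6
Opt7: 4·10.0 + 4·16 = 104.0
Lowest: Opt7 at 104.0.

Opt7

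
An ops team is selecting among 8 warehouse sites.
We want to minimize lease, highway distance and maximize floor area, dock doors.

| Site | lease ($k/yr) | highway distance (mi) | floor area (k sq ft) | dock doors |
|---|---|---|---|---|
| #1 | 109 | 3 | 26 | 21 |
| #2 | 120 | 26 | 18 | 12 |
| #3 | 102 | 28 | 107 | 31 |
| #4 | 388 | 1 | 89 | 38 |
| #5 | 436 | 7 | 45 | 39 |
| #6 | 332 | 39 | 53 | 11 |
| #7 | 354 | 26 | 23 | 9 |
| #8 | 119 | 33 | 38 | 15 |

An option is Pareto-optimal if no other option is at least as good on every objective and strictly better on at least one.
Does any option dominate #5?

#1: worse on floor area (26 vs 45).
#2: worse on highway distance (26 vs 7).
#3: worse on highway distance (28 vs 7).
#4: worse on dock doors (38 vs 39).
#6: worse on highway distance (39 vs 7).
#7: worse on highway distance (26 vs 7).
#8: worse on highway distance (33 vs 7).
No option is at least as good as #5 on every objective and strictly better on one.

No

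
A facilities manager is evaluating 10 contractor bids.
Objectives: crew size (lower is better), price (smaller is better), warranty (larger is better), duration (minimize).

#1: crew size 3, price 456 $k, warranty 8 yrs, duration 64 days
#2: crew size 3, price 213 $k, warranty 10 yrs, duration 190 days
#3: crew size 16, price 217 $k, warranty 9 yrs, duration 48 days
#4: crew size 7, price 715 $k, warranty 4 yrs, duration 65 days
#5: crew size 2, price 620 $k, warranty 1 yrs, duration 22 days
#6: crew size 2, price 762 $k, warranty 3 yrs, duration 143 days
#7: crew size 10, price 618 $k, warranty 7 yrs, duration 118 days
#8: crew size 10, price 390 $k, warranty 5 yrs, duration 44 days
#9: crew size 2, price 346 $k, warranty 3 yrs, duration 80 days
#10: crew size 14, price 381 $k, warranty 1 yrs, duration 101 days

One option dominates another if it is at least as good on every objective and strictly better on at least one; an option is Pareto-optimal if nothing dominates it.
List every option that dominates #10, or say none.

#9: crew size 2≤14, price 346≤381, warranty 3≥1, duration 80≤101 — dominates #10.
Others (#1, #2, #3, #4, #5, #6, #7, #8) are each worse than #10 on at least one objective.

#9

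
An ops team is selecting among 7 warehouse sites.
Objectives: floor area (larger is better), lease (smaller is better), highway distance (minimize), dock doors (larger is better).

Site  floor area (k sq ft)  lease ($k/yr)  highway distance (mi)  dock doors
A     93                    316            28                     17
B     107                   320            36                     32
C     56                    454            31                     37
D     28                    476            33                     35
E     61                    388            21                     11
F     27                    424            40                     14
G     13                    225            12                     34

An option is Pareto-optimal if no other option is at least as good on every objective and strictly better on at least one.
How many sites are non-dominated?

5

A: not dominated.
B: not dominated (best floor area).
C: not dominated (best dock doors).
D: dominated by C (floor area 56≥28, lease 454≤476, highway distance 31≤33, dock doors 37≥35).
E: not dominated.
F: dominated by A (floor area 93≥27, lease 316≤424, highway distance 28≤40, dock doors 17≥14).
G: not dominated (best lease).
Pareto-optimal: A, B, C, E, G → 5.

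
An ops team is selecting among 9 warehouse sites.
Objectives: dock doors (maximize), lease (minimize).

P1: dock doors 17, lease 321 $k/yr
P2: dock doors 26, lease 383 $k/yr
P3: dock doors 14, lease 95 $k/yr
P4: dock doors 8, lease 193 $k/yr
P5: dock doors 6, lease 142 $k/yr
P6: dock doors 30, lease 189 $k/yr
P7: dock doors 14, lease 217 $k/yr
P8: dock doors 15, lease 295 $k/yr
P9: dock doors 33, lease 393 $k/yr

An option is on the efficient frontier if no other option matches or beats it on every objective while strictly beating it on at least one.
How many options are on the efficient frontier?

3

P1: dominated by P6 (dock doors 30≥17, lease 189≤321).
P2: dominated by P6 (dock doors 30≥26, lease 189≤383).
P3: not dominated (best lease).
P4: dominated by P3 (dock doors 14≥8, lease 95≤193).
P5: dominated by P3 (dock doors 14≥6, lease 95≤142).
P6: not dominated.
P7: dominated by P3 (dock doors 14≥14, lease 95≤217).
P8: dominated by P6 (dock doors 30≥15, lease 189≤295).
P9: not dominated (best dock doors).
Pareto-optimal: P3, P6, P9 → 3.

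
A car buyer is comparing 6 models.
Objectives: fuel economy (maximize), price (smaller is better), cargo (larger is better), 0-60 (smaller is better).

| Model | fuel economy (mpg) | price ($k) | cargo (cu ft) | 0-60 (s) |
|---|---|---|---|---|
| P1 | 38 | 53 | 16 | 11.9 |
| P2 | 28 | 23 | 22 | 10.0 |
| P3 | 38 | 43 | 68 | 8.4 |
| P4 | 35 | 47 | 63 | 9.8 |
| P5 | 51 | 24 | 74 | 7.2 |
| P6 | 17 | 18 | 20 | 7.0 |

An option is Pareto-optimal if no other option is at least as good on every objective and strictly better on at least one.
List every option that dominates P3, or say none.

P5: fuel economy 51≥38, price 24≤43, cargo 74≥68, 0-60 7.2≤8.4 — dominates P3.
Others (P1, P2, P4, P6) are each worse than P3 on at least one objective.

P5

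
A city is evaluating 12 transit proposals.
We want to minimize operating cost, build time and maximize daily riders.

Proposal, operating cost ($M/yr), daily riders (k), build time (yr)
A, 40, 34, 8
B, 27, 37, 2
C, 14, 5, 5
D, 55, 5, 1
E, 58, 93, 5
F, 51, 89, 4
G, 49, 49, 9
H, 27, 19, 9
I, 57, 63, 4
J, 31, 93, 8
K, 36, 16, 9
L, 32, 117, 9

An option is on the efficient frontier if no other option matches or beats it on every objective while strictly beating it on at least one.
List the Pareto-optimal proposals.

A: dominated by B (operating cost 27≤40, daily riders 37≥34, build time 2≤8).
B: not dominated.
C: not dominated (best operating cost).
D: not dominated (best build time).
E: not dominated.
F: not dominated.
G: dominated by J (operating cost 31≤49, daily riders 93≥49, build time 8≤9).
H: dominated by B (operating cost 27≤27, daily riders 37≥19, build time 2≤9).
I: dominated by F (operating cost 51≤57, daily riders 89≥63, build time 4≤4).
J: not dominated.
K: dominated by B (operating cost 27≤36, daily riders 37≥16, build time 2≤9).
L: not dominated (best daily riders).

B, C, D, E, F, J, L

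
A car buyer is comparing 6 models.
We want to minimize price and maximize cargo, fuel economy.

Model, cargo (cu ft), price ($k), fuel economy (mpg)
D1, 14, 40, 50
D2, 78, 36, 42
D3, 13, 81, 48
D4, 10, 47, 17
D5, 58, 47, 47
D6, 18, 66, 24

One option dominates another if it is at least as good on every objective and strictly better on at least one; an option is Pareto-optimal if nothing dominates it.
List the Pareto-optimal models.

D1: not dominated (best fuel economy).
D2: not dominated (best cargo).
D3: dominated by D1 (cargo 14≥13, price 40≤81, fuel economy 50≥48).
D4: dominated by D1 (cargo 14≥10, price 40≤47, fuel economy 50≥17).
D5: not dominated.
D6: dominated by D2 (cargo 78≥18, price 36≤66, fuel economy 42≥24).

D1, D2, D5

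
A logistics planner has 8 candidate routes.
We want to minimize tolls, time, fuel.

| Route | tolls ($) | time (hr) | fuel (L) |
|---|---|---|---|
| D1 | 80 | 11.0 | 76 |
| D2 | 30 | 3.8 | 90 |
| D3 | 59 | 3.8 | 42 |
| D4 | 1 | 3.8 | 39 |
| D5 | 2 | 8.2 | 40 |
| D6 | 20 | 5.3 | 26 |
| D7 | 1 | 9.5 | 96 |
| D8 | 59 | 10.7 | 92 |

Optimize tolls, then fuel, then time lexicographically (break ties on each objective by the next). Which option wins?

First minimize tolls: best is 1, kept {D4, D7}.
Then minimize fuel: best is 39, kept {D4}.

D4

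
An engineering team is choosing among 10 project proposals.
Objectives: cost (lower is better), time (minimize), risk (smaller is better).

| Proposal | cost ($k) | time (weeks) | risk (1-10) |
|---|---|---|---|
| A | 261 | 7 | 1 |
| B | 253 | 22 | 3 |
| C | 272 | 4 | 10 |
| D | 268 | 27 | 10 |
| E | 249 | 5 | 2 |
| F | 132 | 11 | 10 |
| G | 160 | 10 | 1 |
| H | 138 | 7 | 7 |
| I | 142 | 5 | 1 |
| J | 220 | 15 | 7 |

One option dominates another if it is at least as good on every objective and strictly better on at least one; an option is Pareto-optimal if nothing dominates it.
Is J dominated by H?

Yes

H vs J: cost 138≤220, time 7≤15, risk 7≤7 — H is at least as good on every objective with at least one strict improvement.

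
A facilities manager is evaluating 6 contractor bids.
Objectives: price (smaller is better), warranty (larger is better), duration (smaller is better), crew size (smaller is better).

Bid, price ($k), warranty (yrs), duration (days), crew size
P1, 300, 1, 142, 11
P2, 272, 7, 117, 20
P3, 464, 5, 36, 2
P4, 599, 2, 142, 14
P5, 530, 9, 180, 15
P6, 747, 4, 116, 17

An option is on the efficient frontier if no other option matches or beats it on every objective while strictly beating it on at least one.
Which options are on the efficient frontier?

P1, P2, P3, P5

P1: not dominated.
P2: not dominated (best price).
P3: not dominated (best duration).
P4: dominated by P3 (price 464≤599, warranty 5≥2, duration 36≤142, crew size 2≤14).
P5: not dominated (best warranty).
P6: dominated by P3 (price 464≤747, warranty 5≥4, duration 36≤116, crew size 2≤17).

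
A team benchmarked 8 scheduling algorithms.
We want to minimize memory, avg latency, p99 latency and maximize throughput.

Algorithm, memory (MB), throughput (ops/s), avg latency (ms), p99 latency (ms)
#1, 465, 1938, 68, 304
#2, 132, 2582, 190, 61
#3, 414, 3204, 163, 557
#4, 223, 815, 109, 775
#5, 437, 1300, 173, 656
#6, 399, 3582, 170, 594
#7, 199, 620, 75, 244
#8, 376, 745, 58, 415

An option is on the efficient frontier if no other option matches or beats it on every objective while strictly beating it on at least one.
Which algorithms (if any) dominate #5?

#3: memory 414≤437, throughput 3204≥1300, avg latency 163≤173, p99 latency 557≤656 — dominates #5.
#6: memory 399≤437, throughput 3582≥1300, avg latency 170≤173, p99 latency 594≤656 — dominates #5.
Others (#1, #2, #4, #7, #8) are each worse than #5 on at least one objective.

#3, #6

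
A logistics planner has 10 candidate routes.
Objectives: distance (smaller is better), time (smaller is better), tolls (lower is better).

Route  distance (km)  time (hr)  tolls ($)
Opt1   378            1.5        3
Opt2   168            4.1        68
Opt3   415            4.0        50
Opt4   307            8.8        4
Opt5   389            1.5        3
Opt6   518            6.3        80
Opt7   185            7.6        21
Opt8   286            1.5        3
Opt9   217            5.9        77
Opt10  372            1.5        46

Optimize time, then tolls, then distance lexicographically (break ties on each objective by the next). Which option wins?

First minimize time: best is 1.5, kept {Opt1, Opt5, Opt8, Opt10}.
Then minimize tolls: best is 3, kept {Opt1, Opt5, Opt8}.
Then minimize distance: best is 286, kept {Opt8}.

Opt8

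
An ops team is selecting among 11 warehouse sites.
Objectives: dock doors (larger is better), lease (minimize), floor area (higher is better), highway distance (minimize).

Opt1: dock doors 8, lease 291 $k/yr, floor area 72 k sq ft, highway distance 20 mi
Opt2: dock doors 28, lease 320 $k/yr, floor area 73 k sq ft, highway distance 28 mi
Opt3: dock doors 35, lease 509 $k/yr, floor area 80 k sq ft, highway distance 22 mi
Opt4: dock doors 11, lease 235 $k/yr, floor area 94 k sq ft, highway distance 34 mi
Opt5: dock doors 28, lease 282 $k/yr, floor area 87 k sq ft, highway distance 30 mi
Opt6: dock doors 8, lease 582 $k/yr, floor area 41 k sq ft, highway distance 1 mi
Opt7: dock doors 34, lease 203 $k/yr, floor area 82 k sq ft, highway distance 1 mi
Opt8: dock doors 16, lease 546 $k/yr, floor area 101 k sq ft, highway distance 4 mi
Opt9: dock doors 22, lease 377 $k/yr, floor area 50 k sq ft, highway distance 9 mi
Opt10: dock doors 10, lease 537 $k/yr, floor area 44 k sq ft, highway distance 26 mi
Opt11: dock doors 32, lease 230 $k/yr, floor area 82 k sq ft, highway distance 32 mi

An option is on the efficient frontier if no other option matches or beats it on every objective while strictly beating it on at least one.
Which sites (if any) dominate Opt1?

Opt7

Opt7: dock doors 34≥8, lease 203≤291, floor area 82≥72, highway distance 1≤20 — dominates Opt1.
Others (Opt2, Opt3, Opt4, Opt5, Opt6, Opt8, Opt9, Opt10, Opt11) are each worse than Opt1 on at least one objective.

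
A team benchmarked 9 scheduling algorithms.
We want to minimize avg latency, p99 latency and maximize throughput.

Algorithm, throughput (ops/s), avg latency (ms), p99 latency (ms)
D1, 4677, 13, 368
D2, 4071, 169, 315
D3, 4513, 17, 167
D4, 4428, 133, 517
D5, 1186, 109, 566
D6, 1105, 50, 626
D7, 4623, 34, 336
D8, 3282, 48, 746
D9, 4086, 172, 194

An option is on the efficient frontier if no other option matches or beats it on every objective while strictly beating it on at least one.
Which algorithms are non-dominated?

D1, D3, D7

D1: not dominated (best throughput).
D2: dominated by D3 (throughput 4513≥4071, avg latency 17≤169, p99 latency 167≤315).
D3: not dominated (best p99 latency).
D4: dominated by D1 (throughput 4677≥4428, avg latency 13≤133, p99 latency 368≤517).
D5: dominated by D1 (throughput 4677≥1186, avg latency 13≤109, p99 latency 368≤566).
D6: dominated by D1 (throughput 4677≥1105, avg latency 13≤50, p99 latency 368≤626).
D7: not dominated.
D8: dominated by D1 (throughput 4677≥3282, avg latency 13≤48, p99 latency 368≤746).
D9: dominated by D3 (throughput 4513≥4086, avg latency 17≤172, p99 latency 167≤194).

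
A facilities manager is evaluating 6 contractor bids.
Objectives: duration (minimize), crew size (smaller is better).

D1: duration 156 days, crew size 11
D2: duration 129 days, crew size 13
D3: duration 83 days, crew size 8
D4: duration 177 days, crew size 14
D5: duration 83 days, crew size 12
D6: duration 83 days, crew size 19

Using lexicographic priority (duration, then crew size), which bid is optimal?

First minimize duration: best is 83, kept {D3, D5, D6}.
Then minimize crew size: best is 8, kept {D3}.

D3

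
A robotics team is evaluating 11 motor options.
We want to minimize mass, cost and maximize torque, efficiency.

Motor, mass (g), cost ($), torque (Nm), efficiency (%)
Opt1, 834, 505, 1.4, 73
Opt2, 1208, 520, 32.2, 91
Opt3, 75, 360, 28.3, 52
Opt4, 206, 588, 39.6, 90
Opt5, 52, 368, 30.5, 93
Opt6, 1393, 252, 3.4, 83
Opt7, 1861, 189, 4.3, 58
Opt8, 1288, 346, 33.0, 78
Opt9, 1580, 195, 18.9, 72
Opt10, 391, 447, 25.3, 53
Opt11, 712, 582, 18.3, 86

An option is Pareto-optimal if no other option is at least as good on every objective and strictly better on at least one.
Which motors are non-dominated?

Opt1: dominated by Opt5 (mass 52≤834, cost 368≤505, torque 30.5≥1.4, efficiency 93≥73).
Opt2: not dominated.
Opt3: not dominated.
Opt4: not dominated (best torque).
Opt5: not dominated (best mass).
Opt6: not dominated.
Opt7: not dominated (best cost).
Opt8: not dominated.
Opt9: not dominated.
Opt10: dominated by Opt5 (mass 52≤391, cost 368≤447, torque 30.5≥25.3, efficiency 93≥53).
Opt11: dominated by Opt5 (mass 52≤712, cost 368≤582, torque 30.5≥18.3, efficiency 93≥86).

Opt2, Opt3, Opt4, Opt5, Opt6, Opt7, Opt8, Opt9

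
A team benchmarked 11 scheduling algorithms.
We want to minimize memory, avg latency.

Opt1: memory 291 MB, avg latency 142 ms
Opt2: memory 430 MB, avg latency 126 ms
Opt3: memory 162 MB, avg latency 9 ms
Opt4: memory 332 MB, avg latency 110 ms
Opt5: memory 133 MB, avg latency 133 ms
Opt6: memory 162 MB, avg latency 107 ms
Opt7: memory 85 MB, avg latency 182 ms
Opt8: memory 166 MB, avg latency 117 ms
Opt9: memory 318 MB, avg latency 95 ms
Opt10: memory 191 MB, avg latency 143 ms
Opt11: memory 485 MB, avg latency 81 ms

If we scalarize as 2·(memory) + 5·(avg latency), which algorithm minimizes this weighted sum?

Opt3

Opt1: 2·291 + 5·142 = 1292
Opt2: 2·430 + 5·126 = 1490
Opt3: 2·162 + 5·9 = 369
Opt4: 2·332 + 5·110 = 1214
Opt5: 2·133 + 5·133 = 931
Opt6: 2·162 + 5·107 = 859
Opt7: 2·85 + 5·182 = 1080
Opt8: 2·166 + 5·117 = 917
Opt9: 2·318 + 5·95 = 1111
Opt10: 2·191 + 5·143 = 1097
Opt11: 2·485 + 5·81 = 1375
Lowest: Opt3 at 369.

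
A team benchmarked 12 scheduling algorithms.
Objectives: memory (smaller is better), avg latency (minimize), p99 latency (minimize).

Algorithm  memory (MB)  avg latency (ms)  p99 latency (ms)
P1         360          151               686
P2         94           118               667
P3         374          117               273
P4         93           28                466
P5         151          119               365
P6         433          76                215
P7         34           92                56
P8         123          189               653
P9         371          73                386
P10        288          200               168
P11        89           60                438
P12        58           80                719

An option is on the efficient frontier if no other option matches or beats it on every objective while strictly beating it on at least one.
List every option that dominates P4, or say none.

none

P1: worse on memory (360 vs 93).
P2: worse on memory (94 vs 93).
P3: worse on memory (374 vs 93).
P5: worse on memory (151 vs 93).
P6: worse on memory (433 vs 93).
P7: worse on avg latency (92 vs 28).
P8: worse on memory (123 vs 93).
P9: worse on memory (371 vs 93).
P10: worse on memory (288 vs 93).
P11: worse on avg latency (60 vs 28).
P12: worse on avg latency (80 vs 28).
No option dominates P4.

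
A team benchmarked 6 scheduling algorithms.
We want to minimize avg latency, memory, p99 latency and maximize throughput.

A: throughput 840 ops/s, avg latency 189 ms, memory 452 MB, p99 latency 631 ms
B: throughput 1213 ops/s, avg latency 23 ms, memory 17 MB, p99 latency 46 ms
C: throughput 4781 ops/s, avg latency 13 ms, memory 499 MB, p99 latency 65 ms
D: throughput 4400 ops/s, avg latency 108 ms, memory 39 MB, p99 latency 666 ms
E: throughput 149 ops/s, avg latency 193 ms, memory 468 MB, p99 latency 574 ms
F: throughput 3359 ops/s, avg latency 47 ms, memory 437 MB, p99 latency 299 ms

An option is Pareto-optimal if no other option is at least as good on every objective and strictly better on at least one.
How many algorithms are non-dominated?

4

A: dominated by B (throughput 1213≥840, avg latency 23≤189, memory 17≤452, p99 latency 46≤631).
B: not dominated (best memory).
C: not dominated (best throughput).
D: not dominated.
E: dominated by B (throughput 1213≥149, avg latency 23≤193, memory 17≤468, p99 latency 46≤574).
F: not dominated.
Pareto-optimal: B, C, D, F → 4.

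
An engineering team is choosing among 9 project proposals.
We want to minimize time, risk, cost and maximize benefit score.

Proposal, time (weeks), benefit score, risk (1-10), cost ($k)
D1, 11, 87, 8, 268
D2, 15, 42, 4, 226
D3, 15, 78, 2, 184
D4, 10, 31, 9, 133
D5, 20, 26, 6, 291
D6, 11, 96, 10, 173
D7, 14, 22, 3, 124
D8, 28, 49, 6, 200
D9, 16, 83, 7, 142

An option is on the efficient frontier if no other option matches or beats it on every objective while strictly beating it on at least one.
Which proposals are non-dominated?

D1, D3, D4, D6, D7, D9

D1: not dominated.
D2: dominated by D3 (time 15≤15, benefit score 78≥42, risk 2≤4, cost 184≤226).
D3: not dominated (best risk).
D4: not dominated (best time).
D5: dominated by D2 (time 15≤20, benefit score 42≥26, risk 4≤6, cost 226≤291).
D6: not dominated (best benefit score).
D7: not dominated (best cost).
D8: dominated by D3 (time 15≤28, benefit score 78≥49, risk 2≤6, cost 184≤200).
D9: not dominated.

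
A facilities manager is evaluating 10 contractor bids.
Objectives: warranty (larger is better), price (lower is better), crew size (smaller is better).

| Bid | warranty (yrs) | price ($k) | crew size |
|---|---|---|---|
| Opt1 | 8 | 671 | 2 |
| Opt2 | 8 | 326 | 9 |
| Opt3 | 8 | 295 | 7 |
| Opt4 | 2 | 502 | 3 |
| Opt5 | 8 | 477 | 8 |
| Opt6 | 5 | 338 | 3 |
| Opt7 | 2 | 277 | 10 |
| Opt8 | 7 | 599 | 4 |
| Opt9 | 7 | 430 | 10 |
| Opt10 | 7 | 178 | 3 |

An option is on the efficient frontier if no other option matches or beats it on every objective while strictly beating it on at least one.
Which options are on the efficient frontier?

Opt1: not dominated (best crew size).
Opt2: dominated by Opt3 (warranty 8≥8, price 295≤326, crew size 7≤9).
Opt3: not dominated.
Opt4: dominated by Opt6 (warranty 5≥2, price 338≤502, crew size 3≤3).
Opt5: dominated by Opt3 (warranty 8≥8, price 295≤477, crew size 7≤8).
Opt6: dominated by Opt10 (warranty 7≥5, price 178≤338, crew size 3≤3).
Opt7: dominated by Opt10 (warranty 7≥2, price 178≤277, crew size 3≤10).
Opt8: dominated by Opt10 (warranty 7≥7, price 178≤599, crew size 3≤4).
Opt9: dominated by Opt2 (warranty 8≥7, price 326≤430, crew size 9≤10).
Opt10: not dominated (best price).

Opt1, Opt3, Opt10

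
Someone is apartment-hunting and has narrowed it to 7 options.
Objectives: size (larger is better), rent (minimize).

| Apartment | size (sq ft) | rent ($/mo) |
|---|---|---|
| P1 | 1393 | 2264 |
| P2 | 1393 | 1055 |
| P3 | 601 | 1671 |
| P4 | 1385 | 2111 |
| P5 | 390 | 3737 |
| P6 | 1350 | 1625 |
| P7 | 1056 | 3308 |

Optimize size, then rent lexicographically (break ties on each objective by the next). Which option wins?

First maximize size: best is 1393, kept {P1, P2}.
Then minimize rent: best is 1055, kept {P2}.

P2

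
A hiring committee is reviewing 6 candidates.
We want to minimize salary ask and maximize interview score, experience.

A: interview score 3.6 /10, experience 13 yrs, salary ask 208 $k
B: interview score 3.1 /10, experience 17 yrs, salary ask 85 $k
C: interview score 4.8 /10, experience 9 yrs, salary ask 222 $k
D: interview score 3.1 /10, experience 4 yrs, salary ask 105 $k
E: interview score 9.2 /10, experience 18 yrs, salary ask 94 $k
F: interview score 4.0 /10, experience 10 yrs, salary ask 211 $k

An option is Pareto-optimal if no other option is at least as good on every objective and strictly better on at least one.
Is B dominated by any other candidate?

A: worse on experience (13 vs 17).
C: worse on experience (9 vs 17).
D: worse on experience (4 vs 17).
E: worse on salary ask (94 vs 85).
F: worse on experience (10 vs 17).
No option is at least as good as B on every objective and strictly better on one.

No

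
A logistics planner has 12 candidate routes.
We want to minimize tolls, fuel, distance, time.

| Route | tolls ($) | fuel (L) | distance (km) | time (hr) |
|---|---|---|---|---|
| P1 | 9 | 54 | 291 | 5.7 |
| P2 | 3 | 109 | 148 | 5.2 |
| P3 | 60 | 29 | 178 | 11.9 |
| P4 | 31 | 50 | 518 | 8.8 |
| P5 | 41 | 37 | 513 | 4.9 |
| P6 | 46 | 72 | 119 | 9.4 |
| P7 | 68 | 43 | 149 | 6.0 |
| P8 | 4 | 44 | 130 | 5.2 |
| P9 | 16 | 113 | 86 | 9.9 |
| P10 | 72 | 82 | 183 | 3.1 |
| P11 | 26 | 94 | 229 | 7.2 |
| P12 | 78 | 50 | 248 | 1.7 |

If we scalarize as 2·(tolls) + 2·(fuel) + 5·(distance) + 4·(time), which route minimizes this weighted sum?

P1: 2·9 + 2·54 + 5·291 + 4·5.7 = 1603.8
P2: 2·3 + 2·109 + 5·148 + 4·5.2 = 984.8
P3: 2·60 + 2·29 + 5·178 + 4·11.9 = 1115.6
P4: 2·31 + 2·50 + 5·518 + 4·8.8 = 2787.2
P5: 2·41 + 2·37 + 5·513 + 4·4.9 = 2740.6
P6: 2·46 + 2·72 + 5·119 + 4·9.4 = 868.6
P7: 2·68 + 2·43 + 5·149 + 4·6.0 = 991.0
P8: 2·4 + 2·44 + 5·130 + 4·5.2 = 766.8
P9: 2·16 + 2·113 + 5·86 + 4·9.9 = 727.6
P10: 2·72 + 2·82 + 5·183 + 4·3.1 = 1235.4
P11: 2·26 + 2·94 + 5·229 + 4·7.2 = 1413.8
P12: 2·78 + 2·50 + 5·248 + 4·1.7 = 1502.8
Lowest: P9 at 727.6.

P9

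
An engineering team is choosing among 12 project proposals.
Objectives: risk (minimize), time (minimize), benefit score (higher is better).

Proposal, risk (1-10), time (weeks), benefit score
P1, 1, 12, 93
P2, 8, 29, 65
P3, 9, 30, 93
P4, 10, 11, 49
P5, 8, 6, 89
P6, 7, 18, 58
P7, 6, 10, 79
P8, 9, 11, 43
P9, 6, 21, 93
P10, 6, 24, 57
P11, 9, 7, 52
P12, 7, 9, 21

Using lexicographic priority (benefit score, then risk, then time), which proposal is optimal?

P1

First maximize benefit score: best is 93, kept {P1, P3, P9}.
Then minimize risk: best is 1, kept {P1}.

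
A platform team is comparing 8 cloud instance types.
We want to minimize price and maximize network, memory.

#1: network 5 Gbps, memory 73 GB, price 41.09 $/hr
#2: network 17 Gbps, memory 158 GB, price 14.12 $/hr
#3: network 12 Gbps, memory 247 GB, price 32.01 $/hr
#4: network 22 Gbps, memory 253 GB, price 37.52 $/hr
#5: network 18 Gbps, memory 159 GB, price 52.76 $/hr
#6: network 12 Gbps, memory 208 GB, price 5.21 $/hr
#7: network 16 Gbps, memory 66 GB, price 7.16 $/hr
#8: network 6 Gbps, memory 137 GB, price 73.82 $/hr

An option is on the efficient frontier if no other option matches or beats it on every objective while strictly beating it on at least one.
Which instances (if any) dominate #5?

#4

#4: network 22≥18, memory 253≥159, price 37.52≤52.76 — dominates #5.
Others (#1, #2, #3, #6, #7, #8) are each worse than #5 on at least one objective.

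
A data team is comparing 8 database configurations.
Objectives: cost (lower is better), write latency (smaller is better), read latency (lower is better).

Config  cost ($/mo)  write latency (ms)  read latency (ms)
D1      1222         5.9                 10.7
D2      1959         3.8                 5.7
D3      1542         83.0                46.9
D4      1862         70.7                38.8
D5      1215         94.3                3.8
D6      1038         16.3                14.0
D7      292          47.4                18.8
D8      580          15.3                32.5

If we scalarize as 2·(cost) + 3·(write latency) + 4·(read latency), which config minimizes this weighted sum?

D1: 2·1222 + 3·5.9 + 4·10.7 = 2504.5
D2: 2·1959 + 3·3.8 + 4·5.7 = 3952.2
D3: 2·1542 + 3·83.0 + 4·46.9 = 3520.6
D4: 2·1862 + 3·70.7 + 4·38.8 = 4091.3
D5: 2·1215 + 3·94.3 + 4·3.8 = 2728.1
D6: 2·1038 + 3·16.3 + 4·14.0 = 2180.9
D7: 2·292 + 3·47.4 + 4·18.8 = 801.4
D8: 2·580 + 3·15.3 + 4·32.5 = 1335.9
Lowest: D7 at 801.4.

D7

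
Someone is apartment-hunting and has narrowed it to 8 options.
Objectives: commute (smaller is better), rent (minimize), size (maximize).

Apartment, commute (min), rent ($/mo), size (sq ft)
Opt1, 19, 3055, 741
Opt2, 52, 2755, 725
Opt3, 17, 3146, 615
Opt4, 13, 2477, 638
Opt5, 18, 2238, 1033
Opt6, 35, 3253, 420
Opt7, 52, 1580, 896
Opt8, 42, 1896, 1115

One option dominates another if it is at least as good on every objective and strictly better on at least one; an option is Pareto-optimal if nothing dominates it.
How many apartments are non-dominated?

4

Opt1: dominated by Opt5 (commute 18≤19, rent 2238≤3055, size 1033≥741).
Opt2: dominated by Opt5 (commute 18≤52, rent 2238≤2755, size 1033≥725).
Opt3: dominated by Opt4 (commute 13≤17, rent 2477≤3146, size 638≥615).
Opt4: not dominated (best commute).
Opt5: not dominated.
Opt6: dominated by Opt1 (commute 19≤35, rent 3055≤3253, size 741≥420).
Opt7: not dominated (best rent).
Opt8: not dominated (best size).
Pareto-optimal: Opt4, Opt5, Opt7, Opt8 → 4.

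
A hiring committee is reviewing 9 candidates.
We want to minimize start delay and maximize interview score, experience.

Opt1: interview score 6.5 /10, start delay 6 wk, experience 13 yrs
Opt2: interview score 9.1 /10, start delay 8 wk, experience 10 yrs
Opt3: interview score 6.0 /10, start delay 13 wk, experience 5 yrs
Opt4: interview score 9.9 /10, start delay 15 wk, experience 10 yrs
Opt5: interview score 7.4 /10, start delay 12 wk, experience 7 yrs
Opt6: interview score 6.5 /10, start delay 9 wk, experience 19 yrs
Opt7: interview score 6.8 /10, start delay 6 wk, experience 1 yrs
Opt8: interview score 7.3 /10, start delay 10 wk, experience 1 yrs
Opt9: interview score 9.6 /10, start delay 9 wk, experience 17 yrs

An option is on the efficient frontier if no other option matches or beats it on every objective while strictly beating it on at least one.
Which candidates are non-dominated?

Opt1, Opt2, Opt4, Opt6, Opt7, Opt9

Opt1: not dominated.
Opt2: not dominated.
Opt3: dominated by Opt1 (interview score 6.5≥6.0, start delay 6≤13, experience 13≥5).
Opt4: not dominated (best interview score).
Opt5: dominated by Opt2 (interview score 9.1≥7.4, start delay 8≤12, experience 10≥7).
Opt6: not dominated (best experience).
Opt7: not dominated.
Opt8: dominated by Opt2 (interview score 9.1≥7.3, start delay 8≤10, experience 10≥1).
Opt9: not dominated.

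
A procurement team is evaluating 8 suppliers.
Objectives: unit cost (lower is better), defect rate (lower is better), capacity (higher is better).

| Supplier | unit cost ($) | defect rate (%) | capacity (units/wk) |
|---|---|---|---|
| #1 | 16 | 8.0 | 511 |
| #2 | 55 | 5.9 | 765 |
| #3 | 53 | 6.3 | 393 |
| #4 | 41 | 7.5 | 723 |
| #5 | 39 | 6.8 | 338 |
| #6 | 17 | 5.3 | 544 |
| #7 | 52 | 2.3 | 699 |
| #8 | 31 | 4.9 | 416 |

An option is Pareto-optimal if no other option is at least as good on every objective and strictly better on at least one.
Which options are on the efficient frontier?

#1, #2, #4, #6, #7, #8

#1: not dominated (best unit cost).
#2: not dominated (best capacity).
#3: dominated by #6 (unit cost 17≤53, defect rate 5.3≤6.3, capacity 544≥393).
#4: not dominated.
#5: dominated by #6 (unit cost 17≤39, defect rate 5.3≤6.8, capacity 544≥338).
#6: not dominated.
#7: not dominated (best defect rate).
#8: not dominated.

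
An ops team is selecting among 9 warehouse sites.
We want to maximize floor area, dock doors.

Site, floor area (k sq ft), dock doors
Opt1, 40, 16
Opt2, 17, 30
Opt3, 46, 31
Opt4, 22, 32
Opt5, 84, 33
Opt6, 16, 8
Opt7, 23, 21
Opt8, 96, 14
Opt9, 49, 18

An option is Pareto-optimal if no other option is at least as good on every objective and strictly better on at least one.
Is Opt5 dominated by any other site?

Opt1: worse on floor area (40 vs 84).
Opt2: worse on floor area (17 vs 84).
Opt3: worse on floor area (46 vs 84).
Opt4: worse on floor area (22 vs 84).
Opt6: worse on floor area (16 vs 84).
Opt7: worse on floor area (23 vs 84).
Opt8: worse on dock doors (14 vs 33).
Opt9: worse on floor area (49 vs 84).
No option is at least as good as Opt5 on every objective and strictly better on one.

No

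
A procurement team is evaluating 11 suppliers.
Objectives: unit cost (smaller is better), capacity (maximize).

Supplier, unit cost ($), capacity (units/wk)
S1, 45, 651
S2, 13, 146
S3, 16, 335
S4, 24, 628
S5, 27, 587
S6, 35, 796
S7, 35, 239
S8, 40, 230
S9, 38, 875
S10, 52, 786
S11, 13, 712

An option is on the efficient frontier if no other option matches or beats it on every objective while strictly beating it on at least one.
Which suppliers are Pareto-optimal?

S6, S9, S11

S1: dominated by S6 (unit cost 35≤45, capacity 796≥651).
S2: dominated by S11 (unit cost 13≤13, capacity 712≥146).
S3: dominated by S11 (unit cost 13≤16, capacity 712≥335).
S4: dominated by S11 (unit cost 13≤24, capacity 712≥628).
S5: dominated by S4 (unit cost 24≤27, capacity 628≥587).
S6: not dominated.
S7: dominated by S3 (unit cost 16≤35, capacity 335≥239).
S8: dominated by S3 (unit cost 16≤40, capacity 335≥230).
S9: not dominated (best capacity).
S10: dominated by S6 (unit cost 35≤52, capacity 796≥786).
S11: not dominated.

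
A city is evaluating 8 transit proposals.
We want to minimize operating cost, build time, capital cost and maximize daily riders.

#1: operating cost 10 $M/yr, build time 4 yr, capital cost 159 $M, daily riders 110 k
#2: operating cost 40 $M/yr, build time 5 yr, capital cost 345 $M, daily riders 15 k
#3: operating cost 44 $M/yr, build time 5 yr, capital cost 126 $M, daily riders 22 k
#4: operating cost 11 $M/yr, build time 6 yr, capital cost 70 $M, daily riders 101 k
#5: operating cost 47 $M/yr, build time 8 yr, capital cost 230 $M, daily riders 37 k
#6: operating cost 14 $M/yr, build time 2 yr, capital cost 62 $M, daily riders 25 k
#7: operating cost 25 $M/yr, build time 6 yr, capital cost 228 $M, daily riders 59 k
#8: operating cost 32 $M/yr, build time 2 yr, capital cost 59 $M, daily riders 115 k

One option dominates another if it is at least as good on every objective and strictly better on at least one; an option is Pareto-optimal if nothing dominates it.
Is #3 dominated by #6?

#6 vs #3: operating cost 14≤44, build time 2≤5, capital cost 62≤126, daily riders 25≥22 — #6 is at least as good on every objective with at least one strict improvement.

Yes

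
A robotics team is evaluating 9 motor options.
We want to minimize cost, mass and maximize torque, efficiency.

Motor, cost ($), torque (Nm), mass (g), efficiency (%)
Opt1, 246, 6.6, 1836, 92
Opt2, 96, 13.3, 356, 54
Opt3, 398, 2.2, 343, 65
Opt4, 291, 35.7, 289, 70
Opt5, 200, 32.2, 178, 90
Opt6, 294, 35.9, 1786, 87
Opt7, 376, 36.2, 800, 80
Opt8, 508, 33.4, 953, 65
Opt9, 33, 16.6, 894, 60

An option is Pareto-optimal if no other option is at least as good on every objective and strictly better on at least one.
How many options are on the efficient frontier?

7

Opt1: not dominated (best efficiency).
Opt2: not dominated.
Opt3: dominated by Opt4 (cost 291≤398, torque 35.7≥2.2, mass 289≤343, efficiency 70≥65).
Opt4: not dominated.
Opt5: not dominated (best mass).
Opt6: not dominated.
Opt7: not dominated (best torque).
Opt8: dominated by Opt4 (cost 291≤508, torque 35.7≥33.4, mass 289≤953, efficiency 70≥65).
Opt9: not dominated (best cost).
Pareto-optimal: Opt1, Opt2, Opt4, Opt5, Opt6, Opt7, Opt9 → 7.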